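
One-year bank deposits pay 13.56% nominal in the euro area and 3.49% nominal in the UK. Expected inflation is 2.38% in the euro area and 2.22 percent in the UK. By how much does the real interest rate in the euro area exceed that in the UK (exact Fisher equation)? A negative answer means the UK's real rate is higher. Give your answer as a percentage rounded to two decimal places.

9.68%

The euro area: (1 + 0.1356)/(1 + 0.0238) − 1 = 10.9201%
The UK: (1 + 0.0349)/(1 + 0.0222) − 1 = 1.2424%
Differential = 10.9201% − 1.2424% = 9.6777% → 9.68%.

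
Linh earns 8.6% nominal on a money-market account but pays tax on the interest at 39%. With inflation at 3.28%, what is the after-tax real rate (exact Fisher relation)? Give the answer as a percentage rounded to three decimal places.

After-tax nominal return = 8.6% × (1 − 0.39) = 5.2460%.
1 + r = 1.05246 / 1.03280 = 1.019036
After-tax real rate = 1.019036 − 1 → 1.904%.

1.904%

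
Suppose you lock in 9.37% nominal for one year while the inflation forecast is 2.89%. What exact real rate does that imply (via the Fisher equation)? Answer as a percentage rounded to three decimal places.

1 + r = 1.09370 / 1.02890 = 1.062980
r = 1.062980 − 1 = 6.2980%, i.e. 6.298%.

6.298%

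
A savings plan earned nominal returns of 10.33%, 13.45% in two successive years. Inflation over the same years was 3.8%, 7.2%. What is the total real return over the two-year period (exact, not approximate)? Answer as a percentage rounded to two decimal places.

Nominal growth factor = 1.1033 × 1.1345 = 1.251694
Price-level growth factor = 1.0380 × 1.0720 = 1.112736
Real growth factor = 1.251694 / 1.112736 = 1.124879
Total real return = 1.124879 − 1 → 12.49%.

12.49%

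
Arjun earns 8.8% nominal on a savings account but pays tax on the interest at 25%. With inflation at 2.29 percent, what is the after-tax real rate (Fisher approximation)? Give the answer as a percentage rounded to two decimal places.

4.31%

After-tax nominal return = 8.8% × (1 − 0.25) = 6.6000%.
r ≈ 6.6000% − 2.29% → 4.31%.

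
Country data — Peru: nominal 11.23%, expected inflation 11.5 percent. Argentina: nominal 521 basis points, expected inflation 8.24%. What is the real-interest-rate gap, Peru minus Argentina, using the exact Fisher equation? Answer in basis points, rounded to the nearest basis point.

256 basis points

Peru: (1 + 0.1123)/(1 + 0.1150) − 1 = -0.2422%
Argentina: (1 + 0.0521)/(1 + 0.0824) − 1 = -2.7993%
Differential = -0.2422% − (-2.7993%) = 2.5572% → 256 basis points.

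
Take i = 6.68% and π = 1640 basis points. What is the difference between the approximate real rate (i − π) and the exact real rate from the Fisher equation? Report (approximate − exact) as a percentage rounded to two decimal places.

-1.37%

Approximate: r ≈ 6.680% − 16.400% = -9.7200%
Exact: (1 + 0.0668)/(1 + 0.1640) − 1 = -8.3505%
Error = -9.7200% − (-8.3505%) = -1.3695% → -1.37%.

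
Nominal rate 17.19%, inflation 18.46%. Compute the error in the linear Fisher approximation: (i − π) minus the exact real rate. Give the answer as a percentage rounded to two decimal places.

Approximate: r ≈ 17.190% − 18.460% = -1.2700%
Exact: (1 + 0.1719)/(1 + 0.1846) − 1 = -1.0721%
Error = -1.2700% − (-1.0721%) = -0.1979% → -0.20%.

-0.20%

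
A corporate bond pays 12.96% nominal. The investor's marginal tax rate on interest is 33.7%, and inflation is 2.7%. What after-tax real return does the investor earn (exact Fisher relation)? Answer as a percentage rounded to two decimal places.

After-tax nominal return = 12.96% × (1 − 0.337) = 8.59248%.
1 + r = 1.0859248 / 1.02700 = 1.057376
After-tax real rate = 1.057376 − 1 → 5.74%.

5.74%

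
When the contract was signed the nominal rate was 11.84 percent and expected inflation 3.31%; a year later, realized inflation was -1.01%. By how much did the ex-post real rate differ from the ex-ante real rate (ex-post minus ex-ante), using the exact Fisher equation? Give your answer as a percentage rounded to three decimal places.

4.724%

Ex-ante: (1 + 0.1184)/(1 + 0.0331) − 1 = 8.2567%
Ex-post: (1 + 0.1184)/(1 − 0.0101) − 1 = 12.9811%
Difference (ex-post − ex-ante) = 4.7244% → 4.724%.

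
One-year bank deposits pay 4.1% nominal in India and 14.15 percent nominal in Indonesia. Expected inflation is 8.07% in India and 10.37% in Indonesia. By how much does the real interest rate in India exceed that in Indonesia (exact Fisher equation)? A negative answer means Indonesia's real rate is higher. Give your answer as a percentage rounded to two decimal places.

-7.10%

India: (1 + 0.0410)/(1 + 0.0807) − 1 = -3.6735%
Indonesia: (1 + 0.1415)/(1 + 0.1037) − 1 = 3.4248%
Differential = -3.6735% − 3.4248% = -7.0984% → -7.10%.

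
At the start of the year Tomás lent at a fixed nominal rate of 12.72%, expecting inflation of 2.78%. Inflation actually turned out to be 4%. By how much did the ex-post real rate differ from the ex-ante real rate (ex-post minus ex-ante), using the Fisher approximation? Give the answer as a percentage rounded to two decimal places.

Ex-ante: 12.72% − 2.78% = 9.940%
Ex-post: 12.72% − 4% = 8.720%
Difference (ex-post − ex-ante) = -1.2200% → -1.22%.

-1.22%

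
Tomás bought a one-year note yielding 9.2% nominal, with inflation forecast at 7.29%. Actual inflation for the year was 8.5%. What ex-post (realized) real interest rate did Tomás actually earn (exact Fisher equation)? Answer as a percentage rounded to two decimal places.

0.65%

Ex-post: (1 + 0.0920)/(1 + 0.0850) − 1 = 0.6452%
So the realized real rate is 0.65%.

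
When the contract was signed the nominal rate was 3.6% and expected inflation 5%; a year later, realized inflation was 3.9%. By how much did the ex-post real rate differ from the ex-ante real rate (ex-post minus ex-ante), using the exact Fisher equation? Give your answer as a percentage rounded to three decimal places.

1.045%

Ex-ante: (1 + 0.0360)/(1 + 0.0500) − 1 = -1.3333%
Ex-post: (1 + 0.0360)/(1 + 0.0390) − 1 = -0.2887%
Difference (ex-post − ex-ante) = 1.0446% → 1.045%.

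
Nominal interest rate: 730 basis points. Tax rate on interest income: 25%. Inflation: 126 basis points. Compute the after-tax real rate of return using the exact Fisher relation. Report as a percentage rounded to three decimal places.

After-tax nominal return = 7.3% × (1 − 0.25) = 5.4750%.
1 + r = 1.05475 / 1.01260 = 1.041626
After-tax real rate = 1.041626 − 1 → 4.163%.

4.163%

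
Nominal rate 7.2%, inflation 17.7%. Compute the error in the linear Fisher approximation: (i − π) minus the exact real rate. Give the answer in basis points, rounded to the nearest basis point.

Approximate: r ≈ 7.200% − 17.700% = -10.5000%
Exact: (1 + 0.0720)/(1 + 0.1770) − 1 = -8.9210%
Error = -10.5000% − (-8.9210%) = -1.5790% → -158 basis points.

-158 basis points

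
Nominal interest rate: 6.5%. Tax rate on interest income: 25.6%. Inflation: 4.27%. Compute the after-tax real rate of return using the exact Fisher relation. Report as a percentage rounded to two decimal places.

0.54%

After-tax nominal return = 6.5% × (1 − 0.256) = 4.8360%.
1 + r = 1.04836 / 1.04270 = 1.005428
After-tax real rate = 1.005428 − 1 → 0.54%.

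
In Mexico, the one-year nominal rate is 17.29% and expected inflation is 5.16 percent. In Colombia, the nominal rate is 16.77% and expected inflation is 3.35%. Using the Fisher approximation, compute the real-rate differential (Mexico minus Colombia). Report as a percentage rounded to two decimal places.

Mexico: 17.29% − 5.16% = 12.130%
Colombia: 16.77% − 3.35% = 13.420%
Differential = -1.290% → -1.29%.

-1.29%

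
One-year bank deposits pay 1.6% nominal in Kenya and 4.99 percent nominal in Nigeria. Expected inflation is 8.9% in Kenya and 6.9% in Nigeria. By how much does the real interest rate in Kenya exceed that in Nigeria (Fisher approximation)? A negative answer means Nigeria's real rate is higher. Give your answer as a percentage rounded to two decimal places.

-5.39%

Kenya: 1.6% − 8.9% = -7.300%
Nigeria: 4.99% − 6.9% = -1.910%
Differential = -5.390% → -5.39%.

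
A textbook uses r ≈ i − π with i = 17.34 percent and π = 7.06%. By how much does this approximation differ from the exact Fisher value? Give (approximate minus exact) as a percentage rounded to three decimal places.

0.678%

Approximate: r ≈ 17.340% − 7.060% = 10.2800%
Exact: (1 + 0.1734)/(1 + 0.0706) − 1 = 9.6021%
Error = 10.2800% − 9.6021% = 0.6779% → 0.678%.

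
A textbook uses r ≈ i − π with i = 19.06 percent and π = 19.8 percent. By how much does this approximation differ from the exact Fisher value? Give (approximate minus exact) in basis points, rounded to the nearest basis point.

Approximate: r ≈ 19.060% − 19.800% = -0.7400%
Exact: (1 + 0.1906)/(1 + 0.1980) − 1 = -0.6177%
Error = -0.7400% − (-0.6177%) = -0.1223% → -12 basis points.

-12 basis points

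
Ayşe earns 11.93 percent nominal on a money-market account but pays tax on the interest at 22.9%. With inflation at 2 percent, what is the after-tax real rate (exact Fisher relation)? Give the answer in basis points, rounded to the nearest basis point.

706 basis points

After-tax nominal return = 11.93% × (1 − 0.229) = 9.19803%.
1 + r = 1.0919803 / 1.02000 = 1.070569
After-tax real rate = 1.070569 − 1 → 706 basis points.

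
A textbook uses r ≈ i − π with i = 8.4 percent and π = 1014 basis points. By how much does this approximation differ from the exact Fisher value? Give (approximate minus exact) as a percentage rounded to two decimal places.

-0.16%

Approximate: r ≈ 8.400% − 10.140% = -1.7400%
Exact: (1 + 0.0840)/(1 + 0.1014) − 1 = -1.5798%
Error = -1.7400% − (-1.5798%) = -0.1602% → -0.16%.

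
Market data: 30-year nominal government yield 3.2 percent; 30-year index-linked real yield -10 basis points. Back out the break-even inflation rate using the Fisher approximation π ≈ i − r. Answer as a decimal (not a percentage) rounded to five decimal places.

π ≈ i − r = 3.2% − (-0.1%) → 0.03300.

0.03300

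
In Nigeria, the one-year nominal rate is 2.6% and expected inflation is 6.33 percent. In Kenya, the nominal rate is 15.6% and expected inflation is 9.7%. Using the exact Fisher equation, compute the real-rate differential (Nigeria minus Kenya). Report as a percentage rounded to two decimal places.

Nigeria: (1 + 0.0260)/(1 + 0.0633) − 1 = -3.5079%
Kenya: (1 + 0.1560)/(1 + 0.0970) − 1 = 5.3783%
Differential = -3.5079% − 5.3783% = -8.8863% → -8.89%.

-8.89%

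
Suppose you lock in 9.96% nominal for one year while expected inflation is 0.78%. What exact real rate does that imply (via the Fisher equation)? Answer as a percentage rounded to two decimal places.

By the Fisher equation, 1 + r = (1 + i)/(1 + π).
1 + r = 1.09960 / 1.00780 = 1.091090
r = 1.091090 − 1 = 9.1090%, i.e. 9.11%.

9.11%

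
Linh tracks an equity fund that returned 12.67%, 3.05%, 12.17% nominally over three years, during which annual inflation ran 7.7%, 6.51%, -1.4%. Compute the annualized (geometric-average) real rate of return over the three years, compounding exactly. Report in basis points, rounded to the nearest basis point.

Compound the nominal returns: 1.1267 × 1.0305 × 1.1217 = 1.30236588.
Compound inflation: 1.0770 × 1.0651 × 0.9860 = 1.13105312.
Deflate: 1.30236588 / 1.13105312 = 1.15146305.
Annualized real rate = 1.15146305^(1/3) − 1 = 4.8134% → 481 basis points.

481 basis points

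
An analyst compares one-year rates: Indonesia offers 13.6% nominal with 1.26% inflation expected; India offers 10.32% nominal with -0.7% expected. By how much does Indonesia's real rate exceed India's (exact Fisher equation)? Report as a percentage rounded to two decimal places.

Indonesia: (1 + 0.1360)/(1 + 0.0126) − 1 = 12.1865%
India: (1 + 0.1032)/(1 − 0.0070) − 1 = 11.0977%
Differential = 12.1865% − 11.0977% = 1.0888% → 1.09%.

1.09%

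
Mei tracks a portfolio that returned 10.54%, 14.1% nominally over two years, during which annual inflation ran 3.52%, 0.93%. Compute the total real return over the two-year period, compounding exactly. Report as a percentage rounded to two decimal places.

Compound the nominal returns: 1.1054 × 1.1410 = 1.261261.
Compound inflation: 1.0352 × 1.0093 = 1.044827.
Deflate: 1.261261 / 1.044827 = 1.207148.
Total real return = 1.207148 − 1 → 20.71%.

20.71%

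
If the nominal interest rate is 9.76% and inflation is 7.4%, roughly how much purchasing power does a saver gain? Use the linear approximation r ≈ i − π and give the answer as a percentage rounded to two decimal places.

r ≈ i − π = 9.76% − 7.4% = 2.36%.

2.36%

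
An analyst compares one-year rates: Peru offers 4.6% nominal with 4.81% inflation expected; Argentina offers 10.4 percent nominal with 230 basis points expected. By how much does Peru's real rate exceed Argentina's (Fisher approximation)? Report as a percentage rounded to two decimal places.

-8.31%

Peru: 4.6% − 4.81% = -0.210%
Argentina: 10.4% − 2.3% = 8.100%
Differential = -8.310% → -8.31%.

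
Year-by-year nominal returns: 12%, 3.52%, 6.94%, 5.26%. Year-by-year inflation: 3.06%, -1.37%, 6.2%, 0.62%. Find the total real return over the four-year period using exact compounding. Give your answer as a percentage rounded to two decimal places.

Nominal growth factor = 1.1200 × 1.0352 × 1.0694 × 1.0526 = 1.305106
Price-level growth factor = 1.0306 × 0.9863 × 1.0620 × 1.0062 = 1.086196
Real growth factor = 1.305106 / 1.086196 = 1.201539
Total real return = 1.201539 − 1 → 20.15%.

20.15%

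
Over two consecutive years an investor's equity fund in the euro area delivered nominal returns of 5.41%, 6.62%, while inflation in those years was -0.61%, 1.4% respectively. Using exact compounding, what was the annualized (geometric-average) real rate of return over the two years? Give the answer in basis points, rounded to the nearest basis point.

560 basis points

Nominal growth factor = 1.0541 × 1.0662 = 1.12388142
Price-level growth factor = 0.9939 × 1.0140 = 1.00781460
Real growth factor = 1.12388142 / 1.00781460 = 1.11516684
Annualized real rate = 1.11516684^(1/2) − 1 = 5.6015% → 560 basis points.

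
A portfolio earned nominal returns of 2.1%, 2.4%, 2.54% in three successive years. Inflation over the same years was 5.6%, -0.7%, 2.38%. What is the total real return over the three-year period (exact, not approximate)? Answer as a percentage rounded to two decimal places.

-0.14%

Nominal growth factor = 1.0210 × 1.0240 × 1.0254 = 1.072060
Price-level growth factor = 1.0560 × 0.9930 × 1.0238 = 1.073565
Real growth factor = 1.072060 / 1.073565 = 0.998598
Total real return = 0.998598 − 1 → -0.14%.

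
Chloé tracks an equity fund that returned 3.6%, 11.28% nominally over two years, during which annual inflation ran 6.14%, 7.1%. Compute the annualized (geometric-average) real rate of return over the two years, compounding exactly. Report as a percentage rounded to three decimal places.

0.706%

Compound the nominal returns: 1.0360 × 1.1128 = 1.15286080.
Compound inflation: 1.0614 × 1.0710 = 1.13675940.
Deflate: 1.15286080 / 1.13675940 = 1.01416430.
Annualized real rate = 1.01416430^(1/2) − 1 = 0.7057% → 0.706%.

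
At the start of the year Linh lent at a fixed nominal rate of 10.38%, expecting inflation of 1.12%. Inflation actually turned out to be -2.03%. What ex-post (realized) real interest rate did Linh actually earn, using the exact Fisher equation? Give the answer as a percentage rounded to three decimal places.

Ex-post: (1 + 0.1038)/(1 − 0.0203) − 1 = 12.6671%
So the realized real rate is 12.667%.

12.667%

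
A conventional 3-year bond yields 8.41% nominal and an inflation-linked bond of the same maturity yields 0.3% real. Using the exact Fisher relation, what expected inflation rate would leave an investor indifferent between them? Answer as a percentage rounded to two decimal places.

(1 + π) = (1 + i)/(1 + r) = 1.08410 / 1.00300 = 1.080857
Break-even inflation = 1.080857 − 1 → 8.09%.

8.09%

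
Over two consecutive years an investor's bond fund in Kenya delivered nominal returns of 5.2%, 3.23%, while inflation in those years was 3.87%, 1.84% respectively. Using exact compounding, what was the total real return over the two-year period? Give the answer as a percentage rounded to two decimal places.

2.66%

Nominal growth factor = 1.0520 × 1.0323 = 1.085980
Price-level growth factor = 1.0387 × 1.0184 = 1.057812
Real growth factor = 1.085980 / 1.057812 = 1.026628
Total real return = 1.026628 − 1 → 2.66%.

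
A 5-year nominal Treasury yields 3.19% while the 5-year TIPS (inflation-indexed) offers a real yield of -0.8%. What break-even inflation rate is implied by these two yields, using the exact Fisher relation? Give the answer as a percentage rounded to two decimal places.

(1 + π) = (1 + i)/(1 + r) = 1.03190 / 0.99200 = 1.040222
Break-even inflation = 1.040222 − 1 → 4.02%.

4.02%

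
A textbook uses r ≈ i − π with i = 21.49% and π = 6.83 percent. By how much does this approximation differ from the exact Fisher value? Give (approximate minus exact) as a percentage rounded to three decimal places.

Approximate: r ≈ 21.490% − 6.830% = 14.6600%
Exact: (1 + 0.2149)/(1 + 0.0683) − 1 = 13.7227%
Error = 14.6600% − 13.7227% = 0.9373% → 0.937%.

0.937%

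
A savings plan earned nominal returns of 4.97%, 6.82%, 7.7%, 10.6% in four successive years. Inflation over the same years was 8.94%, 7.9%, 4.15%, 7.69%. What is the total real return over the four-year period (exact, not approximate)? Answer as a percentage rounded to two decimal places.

1.31%

Nominal growth factor = 1.0497 × 1.0682 × 1.0770 × 1.1060 = 1.335637
Price-level growth factor = 1.0894 × 1.0790 × 1.0415 × 1.0769 = 1.318389
Real growth factor = 1.335637 / 1.318389 = 1.013083
Total real return = 1.013083 − 1 → 1.31%.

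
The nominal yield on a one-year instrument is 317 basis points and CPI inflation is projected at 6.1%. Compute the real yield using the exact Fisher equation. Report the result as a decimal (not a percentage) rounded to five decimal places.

-0.02762

By the Fisher equation, 1 + r = (1 + i)/(1 + π).
1 + r = 1.03170 / 1.06100 = 0.9723845
r = 0.9723845 − 1 = -2.76155%, i.e. -0.02762.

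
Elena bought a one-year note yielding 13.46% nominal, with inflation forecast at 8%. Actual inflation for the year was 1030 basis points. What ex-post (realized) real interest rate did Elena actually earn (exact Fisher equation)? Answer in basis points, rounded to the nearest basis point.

286 basis points

Ex-post: (1 + 0.1346)/(1 + 0.1030) − 1 = 2.8649%
So the realized real rate is 286 basis points.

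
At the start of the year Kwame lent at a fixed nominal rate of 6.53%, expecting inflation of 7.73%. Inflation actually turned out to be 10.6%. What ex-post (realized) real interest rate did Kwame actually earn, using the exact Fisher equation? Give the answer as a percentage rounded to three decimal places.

-3.680%

Ex-post: (1 + 0.0653)/(1 + 0.1060) − 1 = -3.6799%
So the realized real rate is -3.680%.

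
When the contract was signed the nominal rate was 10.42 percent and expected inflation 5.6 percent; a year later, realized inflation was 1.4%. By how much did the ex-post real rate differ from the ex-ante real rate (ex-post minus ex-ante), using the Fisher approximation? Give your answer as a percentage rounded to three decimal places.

4.200%

Ex-ante: 10.42% − 5.6% = 4.820%
Ex-post: 10.42% − 1.4% = 9.020%
Difference (ex-post − ex-ante) = 4.2000% → 4.200%.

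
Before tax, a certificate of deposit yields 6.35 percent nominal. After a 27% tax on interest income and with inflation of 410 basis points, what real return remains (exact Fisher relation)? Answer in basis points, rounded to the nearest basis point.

51 basis points

After-tax nominal return = 6.35% × (1 − 0.27) = 4.6355%.
1 + r = 1.046355 / 1.04100 = 1.005144
After-tax real rate = 1.005144 − 1 → 51 basis points.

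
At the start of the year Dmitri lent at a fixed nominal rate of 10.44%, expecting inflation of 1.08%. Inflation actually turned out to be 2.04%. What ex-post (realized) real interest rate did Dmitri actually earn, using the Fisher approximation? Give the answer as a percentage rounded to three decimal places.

8.400%

Ex-post: 10.44% − 2.04% = 8.400%
So the realized real rate is 8.400%.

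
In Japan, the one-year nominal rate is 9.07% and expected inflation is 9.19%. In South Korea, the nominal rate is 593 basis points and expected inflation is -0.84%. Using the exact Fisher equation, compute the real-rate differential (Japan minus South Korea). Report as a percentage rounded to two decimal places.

-6.94%

Japan: (1 + 0.0907)/(1 + 0.0919) − 1 = -0.1099%
South Korea: (1 + 0.0593)/(1 − 0.0084) − 1 = 6.8273%
Differential = -0.1099% − 6.8273% = -6.9372% → -6.94%.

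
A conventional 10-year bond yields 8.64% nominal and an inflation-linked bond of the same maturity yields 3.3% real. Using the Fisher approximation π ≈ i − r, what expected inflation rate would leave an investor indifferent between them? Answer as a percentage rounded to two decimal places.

π ≈ i − r = 8.64% − 3.3% → 5.34%.

5.34%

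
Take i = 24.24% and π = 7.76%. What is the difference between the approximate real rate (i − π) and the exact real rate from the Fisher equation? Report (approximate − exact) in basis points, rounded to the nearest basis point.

Approximate: r ≈ 24.240% − 7.760% = 16.4800%
Exact: (1 + 0.2424)/(1 + 0.0776) − 1 = 15.2932%
Error = 16.4800% − 15.2932% = 1.1868% → 119 basis points.

119 basis points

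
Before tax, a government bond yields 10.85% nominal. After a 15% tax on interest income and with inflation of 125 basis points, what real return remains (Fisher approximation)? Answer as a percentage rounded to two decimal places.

7.97%

After-tax nominal return = 10.85% × (1 − 0.15) = 9.2225%.
r ≈ 9.2225% − 1.25% → 7.97%.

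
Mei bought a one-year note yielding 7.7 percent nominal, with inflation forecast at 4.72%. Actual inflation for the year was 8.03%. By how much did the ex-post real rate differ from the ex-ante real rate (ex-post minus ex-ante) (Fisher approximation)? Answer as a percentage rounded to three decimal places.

Ex-ante: 7.7% − 4.72% = 2.980%
Ex-post: 7.7% − 8.03% = -0.330%
Difference (ex-post − ex-ante) = -3.3100% → -3.310%.

-3.310%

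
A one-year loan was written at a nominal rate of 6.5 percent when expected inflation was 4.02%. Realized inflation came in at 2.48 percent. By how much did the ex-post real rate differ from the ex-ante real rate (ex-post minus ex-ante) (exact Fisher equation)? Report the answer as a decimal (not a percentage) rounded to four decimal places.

Ex-ante: (1 + 0.0650)/(1 + 0.0402) − 1 = 2.3842%
Ex-post: (1 + 0.0650)/(1 + 0.0248) − 1 = 3.9227%
Difference (ex-post − ex-ante) = 1.5386% → 0.0154.

0.0154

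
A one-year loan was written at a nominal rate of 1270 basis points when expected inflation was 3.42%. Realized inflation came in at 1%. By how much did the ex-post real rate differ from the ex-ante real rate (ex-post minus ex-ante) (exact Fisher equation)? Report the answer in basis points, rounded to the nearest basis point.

261 basis points

Ex-ante: (1 + 0.1270)/(1 + 0.0342) − 1 = 8.9731%
Ex-post: (1 + 0.1270)/(1 + 0.0100) − 1 = 11.5842%
Difference (ex-post − ex-ante) = 2.6110% → 261 basis points.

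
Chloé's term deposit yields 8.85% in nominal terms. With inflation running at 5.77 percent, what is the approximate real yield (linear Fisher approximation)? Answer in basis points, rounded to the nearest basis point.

r ≈ i − π = 8.85% − 5.77% = 308 basis points.

308 basis points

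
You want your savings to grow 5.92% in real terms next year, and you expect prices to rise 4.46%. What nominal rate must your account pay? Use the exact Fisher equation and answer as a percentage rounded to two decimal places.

(1 + i) = (1 + r)(1 + π) = 1.05920 × 1.04460 = 1.10644032
i = 1.10644032 − 1, so the required nominal rate is 10.64%.

10.64%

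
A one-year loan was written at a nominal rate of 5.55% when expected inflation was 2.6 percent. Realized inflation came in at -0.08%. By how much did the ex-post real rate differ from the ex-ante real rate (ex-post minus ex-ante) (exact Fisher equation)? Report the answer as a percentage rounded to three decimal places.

Ex-ante: (1 + 0.0555)/(1 + 0.0260) − 1 = 2.8752%
Ex-post: (1 + 0.0555)/(1 − 0.0008) − 1 = 5.6345%
Difference (ex-post − ex-ante) = 2.7593% → 2.759%.

2.759%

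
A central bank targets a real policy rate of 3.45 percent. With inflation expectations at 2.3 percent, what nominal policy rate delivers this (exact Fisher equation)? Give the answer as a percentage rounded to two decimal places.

5.83%

(1 + i) = (1 + r)(1 + π) = 1.03450 × 1.02300 = 1.0582935
i = 1.0582935 − 1, so the required nominal rate is 5.83%.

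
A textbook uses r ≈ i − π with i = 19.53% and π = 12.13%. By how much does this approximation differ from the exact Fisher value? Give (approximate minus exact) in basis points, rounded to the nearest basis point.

Approximate: r ≈ 19.530% − 12.130% = 7.4000%
Exact: (1 + 0.1953)/(1 + 0.1213) − 1 = 6.5995%
Error = 7.4000% − 6.5995% = 0.8005% → 80 basis points.

80 basis points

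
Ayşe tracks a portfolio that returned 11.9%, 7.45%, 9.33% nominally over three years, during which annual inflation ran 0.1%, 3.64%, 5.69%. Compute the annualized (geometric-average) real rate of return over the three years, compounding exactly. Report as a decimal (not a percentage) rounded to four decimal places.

Nominal growth factor = 1.1190 × 1.0745 × 1.0933 = 1.31454620
Price-level growth factor = 1.0010 × 1.0364 × 1.0569 = 1.09646653
Real growth factor = 1.31454620 / 1.09646653 = 1.19889314
Annualized real rate = 1.19889314^(1/3) − 1 = 6.2332% → 0.0623.

0.0623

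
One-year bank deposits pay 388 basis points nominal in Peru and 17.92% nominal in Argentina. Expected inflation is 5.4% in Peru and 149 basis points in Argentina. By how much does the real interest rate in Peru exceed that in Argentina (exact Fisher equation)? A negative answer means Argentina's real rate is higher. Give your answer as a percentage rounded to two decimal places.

Peru: (1 + 0.0388)/(1 + 0.0540) − 1 = -1.4421%
Argentina: (1 + 0.1792)/(1 + 0.0149) − 1 = 16.1888%
Differential = -1.4421% − 16.1888% = -17.6309% → -17.63%.

-17.63%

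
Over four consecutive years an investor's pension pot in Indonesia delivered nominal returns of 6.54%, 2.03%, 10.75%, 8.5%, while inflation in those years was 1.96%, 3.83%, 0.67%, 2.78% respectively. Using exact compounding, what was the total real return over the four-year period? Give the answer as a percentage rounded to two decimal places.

19.25%

Nominal growth factor = 1.0654 × 1.0203 × 1.1075 × 1.0850 = 1.306213
Price-level growth factor = 1.0196 × 1.0383 × 1.0067 × 1.0278 = 1.095371
Real growth factor = 1.306213 / 1.095371 = 1.192484
Total real return = 1.192484 − 1 → 19.25%.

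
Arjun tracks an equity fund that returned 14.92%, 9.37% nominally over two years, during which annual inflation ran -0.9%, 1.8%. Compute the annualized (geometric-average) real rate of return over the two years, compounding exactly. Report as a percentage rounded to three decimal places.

Compound the nominal returns: 1.1492 × 1.0937 = 1.2568800400.
Compound inflation: 0.9910 × 1.0180 = 1.0088380000.
Deflate: 1.2568800400 / 1.0088380000 = 1.2458690493.
Annualized real rate = 1.2458690493^(1/2) − 1 = 11.618504% → 11.619%.

11.619%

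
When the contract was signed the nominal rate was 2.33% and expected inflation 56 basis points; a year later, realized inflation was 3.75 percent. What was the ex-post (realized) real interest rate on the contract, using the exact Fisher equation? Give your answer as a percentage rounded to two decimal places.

Ex-post: (1 + 0.0233)/(1 + 0.0375) − 1 = -1.3687%
So the realized real rate is -1.37%.

-1.37%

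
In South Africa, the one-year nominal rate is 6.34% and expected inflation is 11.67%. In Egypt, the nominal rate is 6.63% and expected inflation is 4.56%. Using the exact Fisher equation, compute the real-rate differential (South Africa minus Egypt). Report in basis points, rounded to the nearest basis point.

-675 basis points

South Africa: (1 + 0.0634)/(1 + 0.1167) − 1 = -4.7730%
Egypt: (1 + 0.0663)/(1 + 0.0456) − 1 = 1.9797%
Differential = -4.7730% − 1.9797% = -6.7527% → -675 basis points.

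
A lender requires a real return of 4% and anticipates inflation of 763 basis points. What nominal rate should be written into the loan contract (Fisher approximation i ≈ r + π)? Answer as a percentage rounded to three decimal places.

i ≈ r + π = 4% + 7.63% = 11.630%.

11.630%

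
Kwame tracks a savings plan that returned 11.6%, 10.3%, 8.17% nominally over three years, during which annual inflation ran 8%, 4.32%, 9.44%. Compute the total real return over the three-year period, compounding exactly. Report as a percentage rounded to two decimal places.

7.99%

Compound the nominal returns: 1.1160 × 1.1030 × 1.0817 = 1.331516.
Compound inflation: 1.0800 × 1.0432 × 1.0944 = 1.233012.
Deflate: 1.331516 / 1.233012 = 1.079889.
Total real return = 1.079889 − 1 → 7.99%.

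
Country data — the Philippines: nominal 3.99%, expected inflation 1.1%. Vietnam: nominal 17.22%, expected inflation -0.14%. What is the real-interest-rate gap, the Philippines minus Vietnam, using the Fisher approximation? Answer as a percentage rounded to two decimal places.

The Philippines: 3.99% − 1.1% = 2.890%
Vietnam: 17.22% − (-0.14%) = 17.360%
Differential = -14.470% → -14.47%.

-14.47%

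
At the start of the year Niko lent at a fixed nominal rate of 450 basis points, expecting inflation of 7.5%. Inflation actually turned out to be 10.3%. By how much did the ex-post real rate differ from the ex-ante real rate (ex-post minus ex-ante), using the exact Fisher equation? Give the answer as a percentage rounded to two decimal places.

Ex-ante: (1 + 0.0450)/(1 + 0.0750) − 1 = -2.7907%
Ex-post: (1 + 0.0450)/(1 + 0.1030) − 1 = -5.2584%
Difference (ex-post − ex-ante) = -2.4677% → -2.47%.

-2.47%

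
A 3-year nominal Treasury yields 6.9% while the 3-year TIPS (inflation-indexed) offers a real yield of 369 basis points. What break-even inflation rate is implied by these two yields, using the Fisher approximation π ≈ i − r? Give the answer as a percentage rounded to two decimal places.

3.21%

π ≈ i − r = 6.9% − 3.69% → 3.21%.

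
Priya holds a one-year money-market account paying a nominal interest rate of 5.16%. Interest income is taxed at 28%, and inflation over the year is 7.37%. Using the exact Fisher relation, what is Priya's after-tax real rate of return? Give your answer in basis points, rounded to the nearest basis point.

After-tax nominal return = 5.16% × (1 − 0.28) = 3.7152%.
1 + r = 1.037152 / 1.07370 = 0.965961
After-tax real rate = 0.965961 − 1 → -340 basis points.

-340 basis points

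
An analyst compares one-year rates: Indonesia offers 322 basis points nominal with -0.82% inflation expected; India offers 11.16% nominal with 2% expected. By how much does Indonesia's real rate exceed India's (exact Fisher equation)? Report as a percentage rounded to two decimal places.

Indonesia: (1 + 0.0322)/(1 − 0.0082) − 1 = 4.0734%
India: (1 + 0.1116)/(1 + 0.0200) − 1 = 8.9804%
Differential = 4.0734% − 8.9804% = -4.9070% → -4.91%.

-4.91%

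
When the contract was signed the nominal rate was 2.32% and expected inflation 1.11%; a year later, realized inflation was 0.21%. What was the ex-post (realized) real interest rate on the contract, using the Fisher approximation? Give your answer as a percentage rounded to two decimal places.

Ex-post: 2.32% − 0.21% = 2.110%
So the realized real rate is 2.11%.

2.11%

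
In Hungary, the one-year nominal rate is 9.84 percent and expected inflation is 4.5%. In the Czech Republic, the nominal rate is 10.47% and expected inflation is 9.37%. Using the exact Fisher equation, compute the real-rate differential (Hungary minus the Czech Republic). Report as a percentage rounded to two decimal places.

Hungary: (1 + 0.0984)/(1 + 0.0450) − 1 = 5.1100%
The Czech Republic: (1 + 0.1047)/(1 + 0.0937) − 1 = 1.0058%
Differential = 5.1100% − 1.0058% = 4.1043% → 4.10%.

4.10%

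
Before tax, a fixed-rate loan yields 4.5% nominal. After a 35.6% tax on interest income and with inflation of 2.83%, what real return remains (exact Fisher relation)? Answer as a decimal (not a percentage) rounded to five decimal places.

0.00066

After-tax nominal return = 4.5% × (1 − 0.356) = 2.8980%.
1 + r = 1.02898 / 1.02830 = 1.000661
After-tax real rate = 1.000661 − 1 → 0.00066.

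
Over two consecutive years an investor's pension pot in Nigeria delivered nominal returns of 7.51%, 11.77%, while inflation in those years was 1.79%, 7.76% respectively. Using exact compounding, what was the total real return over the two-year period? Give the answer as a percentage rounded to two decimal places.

9.55%

Nominal growth factor = 1.0751 × 1.1177 = 1.201639
Price-level growth factor = 1.0179 × 1.0776 = 1.096889
Real growth factor = 1.201639 / 1.096889 = 1.095498
Total real return = 1.095498 − 1 → 9.55%.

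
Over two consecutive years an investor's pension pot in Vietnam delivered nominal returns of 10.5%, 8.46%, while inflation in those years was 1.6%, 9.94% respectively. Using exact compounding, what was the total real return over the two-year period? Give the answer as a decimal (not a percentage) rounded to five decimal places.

Nominal growth factor = 1.1050 × 1.0846 = 1.198483
Price-level growth factor = 1.0160 × 1.0994 = 1.116990
Real growth factor = 1.198483 / 1.116990 = 1.072957
Total real return = 1.072957 − 1 → 0.07296.

0.07296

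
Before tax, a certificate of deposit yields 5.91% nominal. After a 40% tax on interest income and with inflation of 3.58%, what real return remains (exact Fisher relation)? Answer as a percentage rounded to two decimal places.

After-tax nominal return = 5.91% × (1 − 0.4) = 3.5460%.
1 + r = 1.03546 / 1.03580 = 0.999672
After-tax real rate = 0.999672 − 1 → -0.03%.

-0.03%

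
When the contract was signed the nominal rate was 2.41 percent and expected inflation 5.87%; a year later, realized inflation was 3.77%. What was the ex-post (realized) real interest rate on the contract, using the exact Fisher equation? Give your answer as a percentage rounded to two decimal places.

Ex-post: (1 + 0.0241)/(1 + 0.0377) − 1 = -1.3106%
So the realized real rate is -1.31%.

-1.31%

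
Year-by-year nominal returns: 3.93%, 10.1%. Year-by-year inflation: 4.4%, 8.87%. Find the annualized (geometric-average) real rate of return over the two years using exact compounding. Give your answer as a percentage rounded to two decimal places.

0.34%

Compound the nominal returns: 1.0393 × 1.1010 = 1.14426930.
Compound inflation: 1.0440 × 1.0887 = 1.13660280.
Deflate: 1.14426930 / 1.13660280 = 1.00674510.
Annualized real rate = 1.00674510^(1/2) − 1 = 0.3367% → 0.34%.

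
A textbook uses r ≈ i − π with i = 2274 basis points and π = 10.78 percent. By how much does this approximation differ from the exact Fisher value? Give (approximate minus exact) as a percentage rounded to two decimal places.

Approximate: r ≈ 22.740% − 10.780% = 11.9600%
Exact: (1 + 0.2274)/(1 + 0.1078) − 1 = 10.7962%
Error = 11.9600% − 10.7962% = 1.1638% → 1.16%.

1.16%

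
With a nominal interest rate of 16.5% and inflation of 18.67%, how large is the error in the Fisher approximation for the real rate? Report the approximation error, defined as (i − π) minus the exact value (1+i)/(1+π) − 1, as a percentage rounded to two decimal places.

-0.34%

Approximate: r ≈ 16.500% − 18.670% = -2.1700%
Exact: (1 + 0.1650)/(1 + 0.1867) − 1 = -1.8286%
Error = -2.1700% − (-1.8286%) = -0.3414% → -0.34%.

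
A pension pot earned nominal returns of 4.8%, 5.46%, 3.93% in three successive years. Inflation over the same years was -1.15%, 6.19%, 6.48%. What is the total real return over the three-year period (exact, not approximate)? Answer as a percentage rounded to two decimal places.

Nominal growth factor = 1.0480 × 1.0546 × 1.0393 = 1.148656
Price-level growth factor = 0.9885 × 1.0619 × 1.0648 = 1.117708
Real growth factor = 1.148656 / 1.117708 = 1.027689
Total real return = 1.027689 − 1 → 2.77%.

2.77%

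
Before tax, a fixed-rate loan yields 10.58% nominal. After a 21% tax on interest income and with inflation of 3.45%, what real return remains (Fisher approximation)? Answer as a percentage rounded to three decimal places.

4.908%

After-tax nominal return = 10.58% × (1 − 0.21) = 8.3582%.
r ≈ 8.3582% − 3.45% → 4.908%.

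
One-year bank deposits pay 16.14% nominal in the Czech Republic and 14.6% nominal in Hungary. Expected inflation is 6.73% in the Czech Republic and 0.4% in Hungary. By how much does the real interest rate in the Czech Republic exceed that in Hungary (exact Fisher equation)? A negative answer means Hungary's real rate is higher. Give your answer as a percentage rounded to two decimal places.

The Czech Republic: (1 + 0.1614)/(1 + 0.0673) − 1 = 8.8166%
Hungary: (1 + 0.1460)/(1 + 0.0040) − 1 = 14.1434%
Differential = 8.8166% − 14.1434% = -5.3268% → -5.33%.

-5.33%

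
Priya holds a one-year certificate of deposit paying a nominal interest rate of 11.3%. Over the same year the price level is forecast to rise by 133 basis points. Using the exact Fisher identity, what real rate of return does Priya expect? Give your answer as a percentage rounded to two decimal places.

By the Fisher identity, 1 + r = (1 + i)/(1 + π).
1 + r = 1.11300 / 1.01330 = 1.098391
r = 1.098391 − 1 = 9.8391%, i.e. 9.84%.

9.84%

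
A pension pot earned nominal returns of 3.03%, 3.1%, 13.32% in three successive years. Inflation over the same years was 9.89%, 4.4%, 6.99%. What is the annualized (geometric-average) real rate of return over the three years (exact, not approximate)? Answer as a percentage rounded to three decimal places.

Nominal growth factor = 1.0303 × 1.0310 × 1.1332 = 1.20372957
Price-level growth factor = 1.0989 × 1.0440 × 1.0699 = 1.22744449
Real growth factor = 1.20372957 / 1.22744449 = 0.98067944
Annualized real rate = 0.98067944^(1/3) − 1 = -0.6482% → -0.648%.

-0.648%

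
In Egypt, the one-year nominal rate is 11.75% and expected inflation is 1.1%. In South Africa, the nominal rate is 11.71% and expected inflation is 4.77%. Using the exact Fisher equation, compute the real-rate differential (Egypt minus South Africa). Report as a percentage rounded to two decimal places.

3.91%

Egypt: (1 + 0.1175)/(1 + 0.0110) − 1 = 10.5341%
South Africa: (1 + 0.1171)/(1 + 0.0477) − 1 = 6.6240%
Differential = 10.5341% − 6.6240% = 3.9101% → 3.91%.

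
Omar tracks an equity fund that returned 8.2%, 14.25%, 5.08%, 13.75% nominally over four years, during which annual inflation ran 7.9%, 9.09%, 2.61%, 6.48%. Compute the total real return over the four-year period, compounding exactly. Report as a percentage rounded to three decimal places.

14.892%

Nominal growth factor = 1.0820 × 1.1425 × 1.0508 × 1.1375 = 1.477593
Price-level growth factor = 1.0790 × 1.0909 × 1.0261 × 1.0648 = 1.286069
Real growth factor = 1.477593 / 1.286069 = 1.148923
Total real return = 1.148923 − 1 → 14.892%.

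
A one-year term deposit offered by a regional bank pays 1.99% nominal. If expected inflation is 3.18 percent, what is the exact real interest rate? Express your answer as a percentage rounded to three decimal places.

1 + r = 1.01990 / 1.03180 = 0.988467
r = 0.988467 − 1 = -1.1533%, i.e. -1.153%.

-1.153%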